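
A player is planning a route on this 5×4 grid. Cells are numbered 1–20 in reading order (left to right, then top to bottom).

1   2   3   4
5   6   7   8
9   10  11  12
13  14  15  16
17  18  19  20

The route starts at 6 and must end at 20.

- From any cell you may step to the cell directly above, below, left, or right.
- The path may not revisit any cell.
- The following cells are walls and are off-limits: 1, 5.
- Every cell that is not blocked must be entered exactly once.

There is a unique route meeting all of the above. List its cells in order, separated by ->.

Need to visit all 18 open cells exactly once, starting at 6 and ending at 20.
Cell 9 has only two open neighbours (13 and 10), so the path must pass straight through it: one of those is the cell it's entered from and the other is where it exits.
Route from 6: up 1 to 2, right 2 to 4, down 1 to 8, left 1 to 7, down 1 to 11, right 1 to 12, down 1 to 16, left 2 to 14, up 1 to 10, left 1 to 9, down 2 to 17, right 3 to 20 — 17 moves in all.
Check: all 18 open cells covered.

6 -> 2 -> 3 -> 4 -> 8 -> 7 -> 11 -> 12 -> 16 -> 15 -> 14 -> 10 -> 9 -> 13 -> 17 -> 18 -> 19 -> 20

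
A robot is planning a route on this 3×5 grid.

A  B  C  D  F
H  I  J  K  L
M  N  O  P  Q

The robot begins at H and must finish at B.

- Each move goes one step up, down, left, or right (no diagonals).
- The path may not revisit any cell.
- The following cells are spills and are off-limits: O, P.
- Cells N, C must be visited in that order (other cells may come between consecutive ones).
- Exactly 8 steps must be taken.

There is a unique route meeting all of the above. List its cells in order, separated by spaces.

H M N I J K D C B

The waypoints must appear in the order N, C, with no cell reused.
Route from H: down 1 to M, right 1 to N, up 1 to I, right 2 to K, up 1 to D, left 2 to B — 8 moves in all.
Check: order respected (N at step 2, C at step 7); 8 moves as required.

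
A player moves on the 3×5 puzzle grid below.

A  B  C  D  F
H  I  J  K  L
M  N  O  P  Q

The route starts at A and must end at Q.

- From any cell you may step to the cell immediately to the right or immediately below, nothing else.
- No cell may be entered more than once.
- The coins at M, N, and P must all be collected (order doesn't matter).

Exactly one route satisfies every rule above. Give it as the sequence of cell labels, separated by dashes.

Moves only go right or down, so the column and row indices never decrease.
Route from A: down 2 to M, right 4 to Q — 6 moves in all.
Check: all required cells visited.

A - H - M - N - O - P - Q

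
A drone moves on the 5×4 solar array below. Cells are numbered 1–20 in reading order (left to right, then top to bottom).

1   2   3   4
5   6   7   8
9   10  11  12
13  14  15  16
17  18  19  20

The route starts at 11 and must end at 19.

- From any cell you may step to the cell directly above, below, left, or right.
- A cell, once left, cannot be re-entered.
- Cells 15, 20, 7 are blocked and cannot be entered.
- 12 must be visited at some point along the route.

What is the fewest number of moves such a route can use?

Any route passes through 12 somewhere between 11 and 19. Summing Manhattan distances along the two legs (11 → 12 → 19) gives a lower bound of 1 + 3 = 4 moves.
That bound ignores the blocked cells. Measuring each leg by the fewest moves that actually steer around them (11→12: 1; 12→19: 5) raises the lower bound to 6.
The shortest route satisfying every rule uses 10 moves: 11 → 12 → 8 → 4 → 3 → 2 → 6 → 10 → 14 → 18 → 19.
The bound of 6 isn't tight here; checking systematically, no route of length 6 through 9 satisfies every constraint (on a 4-connected grid the length of any start-to-goal walk has the same parity as the Manhattan bound, so only lengths 6, 8, 10, … need checking), so 10 is the minimum.

10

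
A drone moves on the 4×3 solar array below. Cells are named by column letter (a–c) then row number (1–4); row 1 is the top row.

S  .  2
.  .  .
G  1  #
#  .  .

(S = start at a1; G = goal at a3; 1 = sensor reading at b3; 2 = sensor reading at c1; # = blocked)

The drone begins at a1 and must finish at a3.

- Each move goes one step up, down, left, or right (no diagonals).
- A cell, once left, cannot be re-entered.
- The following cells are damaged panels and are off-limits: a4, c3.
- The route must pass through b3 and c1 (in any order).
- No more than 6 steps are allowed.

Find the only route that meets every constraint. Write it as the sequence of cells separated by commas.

a1, b1, c1, c2, b2, b3, a3

The budget equals the shortest possible length, so every move has to be on a shortest route through the required cells.
Route from a1: 2× right (reaching c1), down to c2, left to b2, down to b3, left to a3 — 6 moves in all.
Check: all required cells visited; 6 ≤ 6 moves.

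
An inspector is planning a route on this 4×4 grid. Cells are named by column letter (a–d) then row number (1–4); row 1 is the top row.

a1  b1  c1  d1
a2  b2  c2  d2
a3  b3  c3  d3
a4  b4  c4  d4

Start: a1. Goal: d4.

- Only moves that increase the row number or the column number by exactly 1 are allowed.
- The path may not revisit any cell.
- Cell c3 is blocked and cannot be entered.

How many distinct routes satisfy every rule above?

A right/down-only route from a1 to d4 makes exactly 3 down-moves and 3 right-moves in some order.
With no other constraints that would be C(6,3) = 20 routes.
Subtract routes through each blocked cell (inclusion–exclusion for overlaps): − through c3: 12 → 8.
That gives 8 routes.

8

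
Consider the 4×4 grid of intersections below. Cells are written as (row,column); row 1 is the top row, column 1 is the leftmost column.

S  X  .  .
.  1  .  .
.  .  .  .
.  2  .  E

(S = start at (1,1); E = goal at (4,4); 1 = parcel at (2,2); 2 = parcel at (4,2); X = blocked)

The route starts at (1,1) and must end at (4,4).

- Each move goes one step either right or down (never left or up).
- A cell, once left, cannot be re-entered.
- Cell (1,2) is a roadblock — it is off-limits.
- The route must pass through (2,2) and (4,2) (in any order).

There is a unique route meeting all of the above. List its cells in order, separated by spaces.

(1,1) (2,1) (2,2) (3,2) (4,2) (4,3) (4,4)

Moves only go right or down, so the column and row indices never decrease.
Route from (1,1): down 1 to (2,1), right 1 to (2,2), down 2 to (4,2), right 2 to (4,4) — 6 moves in all.
Check: all required cells visited.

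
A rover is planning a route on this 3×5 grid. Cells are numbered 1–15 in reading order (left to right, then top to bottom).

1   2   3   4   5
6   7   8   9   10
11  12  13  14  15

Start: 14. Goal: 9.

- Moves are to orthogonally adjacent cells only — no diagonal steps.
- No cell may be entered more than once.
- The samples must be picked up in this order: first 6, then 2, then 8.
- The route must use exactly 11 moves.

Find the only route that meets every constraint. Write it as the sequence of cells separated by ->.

The waypoints must appear in the order 6, 2, 8, with no cell reused.
Route from 14: 3× left (reaching 11), 2× up (reaching 1), right to 2, down to 7, right to 8, up to 3, right to 4, down to 9 — 11 moves in all.
Check: order respected (6 at step 4, 2 at step 6, 8 at step 8); 11 moves as required.

14 -> 13 -> 12 -> 11 -> 6 -> 1 -> 2 -> 7 -> 8 -> 3 -> 4 -> 9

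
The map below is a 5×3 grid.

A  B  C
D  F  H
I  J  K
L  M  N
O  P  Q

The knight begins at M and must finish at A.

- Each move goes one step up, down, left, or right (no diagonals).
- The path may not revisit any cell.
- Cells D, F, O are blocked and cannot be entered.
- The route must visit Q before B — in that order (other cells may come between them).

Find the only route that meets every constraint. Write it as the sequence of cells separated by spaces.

M P Q N K H C B A

The waypoints must appear in the order Q, B, with no cell reused.
Route from M: down to P, right to Q, 4× up (reaching C), 2× left (reaching A) — 8 moves in all.
Check: order respected (Q at step 2, B at step 7).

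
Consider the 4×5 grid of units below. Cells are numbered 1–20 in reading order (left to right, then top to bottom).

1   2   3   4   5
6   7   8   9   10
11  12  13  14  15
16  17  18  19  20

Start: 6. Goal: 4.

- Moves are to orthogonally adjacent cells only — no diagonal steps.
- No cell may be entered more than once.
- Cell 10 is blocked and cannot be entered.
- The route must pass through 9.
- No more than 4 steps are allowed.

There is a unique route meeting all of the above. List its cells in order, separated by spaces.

6 7 8 9 4

The budget equals the shortest possible length, so every move has to be on a shortest route through the required cells.
Route from 6: 3× right (reaching 9), up to 4 — 4 moves in all.
Check: all required cells visited; 4 ≤ 4 moves.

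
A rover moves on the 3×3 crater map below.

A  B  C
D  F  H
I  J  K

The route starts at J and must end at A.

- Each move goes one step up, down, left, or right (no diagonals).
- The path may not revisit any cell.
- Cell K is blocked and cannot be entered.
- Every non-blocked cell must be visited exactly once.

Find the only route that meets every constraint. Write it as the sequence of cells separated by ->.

J -> I -> D -> F -> H -> C -> B -> A

Need to visit all 8 open cells exactly once, starting at J and ending at A.
Cell I has only two open neighbours (D and J), so the path must pass straight through it: one of those is the cell it's entered from and the other is where it exits.
Route from J: left to I, up to D, 2× right (reaching H), up to C, 2× left (reaching A) — 7 moves in all.
Check: all 8 open cells covered.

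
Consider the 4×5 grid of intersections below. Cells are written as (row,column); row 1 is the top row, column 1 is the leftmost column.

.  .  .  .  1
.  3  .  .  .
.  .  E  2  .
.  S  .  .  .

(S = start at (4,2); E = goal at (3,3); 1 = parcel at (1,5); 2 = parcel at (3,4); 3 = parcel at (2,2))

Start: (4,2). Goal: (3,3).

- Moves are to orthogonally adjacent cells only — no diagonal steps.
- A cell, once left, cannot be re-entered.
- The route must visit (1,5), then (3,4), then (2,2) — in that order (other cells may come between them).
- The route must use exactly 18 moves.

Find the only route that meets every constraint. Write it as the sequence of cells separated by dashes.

(4,2) - (4,1) - (3,1) - (2,1) - (1,1) - (1,2) - (1,3) - (1,4) - (1,5) - (2,5) - (3,5) - (4,5) - (4,4) - (3,4) - (2,4) - (2,3) - (2,2) - (3,2) - (3,3)

The waypoints must appear in the order (1,5), (3,4), (2,2), with no cell reused.
Route from (4,2): left 1 to (4,1), up 3 to (1,1), right 4 to (1,5), down 3 to (4,5), left 1 to (4,4), up 2 to (2,4), left 2 to (2,2), down 1 to (3,2), right 1 to (3,3) — 18 moves in all.
Check: order respected (1 at step 8, 2 at step 13, 3 at step 16); 18 moves as required.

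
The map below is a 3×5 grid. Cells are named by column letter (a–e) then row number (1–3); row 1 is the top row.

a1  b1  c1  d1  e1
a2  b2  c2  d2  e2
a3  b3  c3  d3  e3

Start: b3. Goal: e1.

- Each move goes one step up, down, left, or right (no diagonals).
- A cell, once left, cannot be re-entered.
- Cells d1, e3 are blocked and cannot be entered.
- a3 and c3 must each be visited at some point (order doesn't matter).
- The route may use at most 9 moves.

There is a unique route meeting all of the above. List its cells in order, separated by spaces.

Any route must reach a3 and c3 and still end at e1 within 9 moves, so the order of the required stops is forced.
Route from b3: left to a3, up to a2, 2× right (reaching c2), down to c3, right to d3, up to d2, right to e2, up to e1 — 9 moves in all.
Check: all required cells visited; 9 ≤ 9 moves.

b3 a3 a2 b2 c2 c3 d3 d2 e2 e1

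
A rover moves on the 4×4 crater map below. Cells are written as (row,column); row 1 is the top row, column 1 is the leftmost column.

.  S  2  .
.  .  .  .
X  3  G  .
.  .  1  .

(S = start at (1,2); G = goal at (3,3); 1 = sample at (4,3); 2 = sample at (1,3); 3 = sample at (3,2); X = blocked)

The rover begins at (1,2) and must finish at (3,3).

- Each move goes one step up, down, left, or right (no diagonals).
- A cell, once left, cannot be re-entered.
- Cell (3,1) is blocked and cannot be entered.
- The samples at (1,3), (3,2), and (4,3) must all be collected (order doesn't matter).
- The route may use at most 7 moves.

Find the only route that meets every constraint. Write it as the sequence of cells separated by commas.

(1,2), (1,3), (2,3), (2,2), (3,2), (4,2), (4,3), (3,3)

The 7-move cap with required stops at (1,3), (3,2), (4,3) leaves no slack for detours.
Route from (1,2): right 1 to (1,3), down 1 to (2,3), left 1 to (2,2), down 2 to (4,2), right 1 to (4,3), up 1 to (3,3) — 7 moves in all.
Check: all required cells visited; 7 ≤ 7 moves.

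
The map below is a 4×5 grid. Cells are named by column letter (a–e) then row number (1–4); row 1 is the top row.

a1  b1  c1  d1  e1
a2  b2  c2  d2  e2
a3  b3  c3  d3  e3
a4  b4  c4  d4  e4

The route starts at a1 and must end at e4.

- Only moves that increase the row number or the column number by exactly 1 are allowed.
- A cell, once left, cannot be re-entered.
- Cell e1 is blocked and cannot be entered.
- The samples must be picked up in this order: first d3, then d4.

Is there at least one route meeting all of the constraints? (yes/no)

yes

One route that works: a1 → a2 → a3 → b3 → c3 → d3 → d4 → e4.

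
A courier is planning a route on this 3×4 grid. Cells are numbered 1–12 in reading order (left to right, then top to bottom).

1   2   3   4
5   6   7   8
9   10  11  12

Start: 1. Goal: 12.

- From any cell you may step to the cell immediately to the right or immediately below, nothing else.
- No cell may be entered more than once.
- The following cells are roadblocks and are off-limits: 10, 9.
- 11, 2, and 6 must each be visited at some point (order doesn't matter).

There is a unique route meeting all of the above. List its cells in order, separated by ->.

Moves only go right or down, so the column and row indices never decrease.
Route from 1: right 1 to 2, down 1 to 6, right 1 to 7, down 1 to 11, right 1 to 12 — 5 moves in all.
Check: all required cells visited.

1 -> 2 -> 6 -> 7 -> 11 -> 12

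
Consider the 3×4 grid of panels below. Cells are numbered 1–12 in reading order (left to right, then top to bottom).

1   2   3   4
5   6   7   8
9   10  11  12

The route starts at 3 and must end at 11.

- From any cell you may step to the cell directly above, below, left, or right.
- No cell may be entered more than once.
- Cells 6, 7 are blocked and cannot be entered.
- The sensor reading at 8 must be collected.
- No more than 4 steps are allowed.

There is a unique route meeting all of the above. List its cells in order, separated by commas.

3, 4, 8, 12, 11

The 4-move cap with required stops at 8 leaves no slack for detours.
Route from 3: right 1 to 4, down 2 to 12, left 1 to 11 — 4 moves in all.
Check: all required cells visited; 4 ≤ 4 moves.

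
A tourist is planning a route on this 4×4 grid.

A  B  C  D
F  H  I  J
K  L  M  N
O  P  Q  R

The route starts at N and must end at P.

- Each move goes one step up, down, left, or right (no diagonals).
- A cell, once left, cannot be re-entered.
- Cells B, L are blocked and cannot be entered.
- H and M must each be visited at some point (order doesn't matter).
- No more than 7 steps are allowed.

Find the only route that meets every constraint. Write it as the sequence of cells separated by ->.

N -> M -> I -> H -> F -> K -> O -> P

The 7-move cap with required stops at H, M leaves no slack for detours.
Route from N: left to M, up to I, 2× left (reaching F), 2× down (reaching O), right to P — 7 moves in all.
Check: all required cells visited; 7 ≤ 7 moves.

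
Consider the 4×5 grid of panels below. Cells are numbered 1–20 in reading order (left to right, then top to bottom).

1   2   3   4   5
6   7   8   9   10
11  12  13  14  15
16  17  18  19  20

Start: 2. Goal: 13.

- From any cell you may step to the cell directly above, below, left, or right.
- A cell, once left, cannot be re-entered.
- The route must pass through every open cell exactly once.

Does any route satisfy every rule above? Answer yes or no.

One route that works: 2 → 1 → 6 → 11 → 16 → 17 → 12 → 7 → 8 → 3 → 4 → 5 → 10 → 9 → 14 → 15 → 20 → 19 → 18 → 13.

yes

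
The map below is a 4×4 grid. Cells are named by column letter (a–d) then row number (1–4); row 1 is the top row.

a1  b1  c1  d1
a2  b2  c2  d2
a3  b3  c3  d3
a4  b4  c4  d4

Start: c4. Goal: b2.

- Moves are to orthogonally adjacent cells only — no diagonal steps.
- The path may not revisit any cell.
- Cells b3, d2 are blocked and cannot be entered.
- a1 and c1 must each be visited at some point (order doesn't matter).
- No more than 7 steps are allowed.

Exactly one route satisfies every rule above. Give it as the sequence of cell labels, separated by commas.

The budget equals the shortest possible length, so every move has to be on a shortest route through the required cells.
Route from c4: 3× up (reaching c1), 2× left (reaching a1), down to a2, right to b2 — 7 moves in all.
Check: all required cells visited; 7 ≤ 7 moves.

c4, c3, c2, c1, b1, a1, a2, b2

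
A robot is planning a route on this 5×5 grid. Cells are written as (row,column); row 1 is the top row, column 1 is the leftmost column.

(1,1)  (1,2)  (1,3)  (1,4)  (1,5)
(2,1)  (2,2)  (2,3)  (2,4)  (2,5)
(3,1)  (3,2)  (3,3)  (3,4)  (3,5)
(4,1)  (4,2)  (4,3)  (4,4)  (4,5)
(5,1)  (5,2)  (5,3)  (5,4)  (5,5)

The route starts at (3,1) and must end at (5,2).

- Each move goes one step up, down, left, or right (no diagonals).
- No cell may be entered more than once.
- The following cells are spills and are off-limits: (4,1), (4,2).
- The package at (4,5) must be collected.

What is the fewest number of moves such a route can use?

Any route passes through (4,5) somewhere between (3,1) and (5,2). Summing Manhattan distances along the two legs ((3,1) → (4,5) → (5,2)) gives a lower bound of 5 + 4 = 9 moves.
A route of 9 moves achieves this: (3,1) → (3,2) → (3,3) → (4,3) → (4,4) → (4,5) → (5,5) → (5,4) → (5,3) → (5,2).
Since 9 matches the lower bound, it is optimal.

9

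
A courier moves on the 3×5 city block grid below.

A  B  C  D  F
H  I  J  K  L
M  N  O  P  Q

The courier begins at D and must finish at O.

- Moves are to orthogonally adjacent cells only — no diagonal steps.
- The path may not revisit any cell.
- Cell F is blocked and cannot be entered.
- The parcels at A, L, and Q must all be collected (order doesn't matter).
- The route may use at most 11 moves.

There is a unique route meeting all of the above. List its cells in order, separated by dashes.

The 11-move cap with required stops at A, L, Q leaves no slack for detours.
Route from D: 3× left (reaching A), down to H, 4× right (reaching L), down to Q, 2× left (reaching O) — 11 moves in all.
Check: all required cells visited; 11 ≤ 11 moves.

D - C - B - A - H - I - J - K - L - Q - P - O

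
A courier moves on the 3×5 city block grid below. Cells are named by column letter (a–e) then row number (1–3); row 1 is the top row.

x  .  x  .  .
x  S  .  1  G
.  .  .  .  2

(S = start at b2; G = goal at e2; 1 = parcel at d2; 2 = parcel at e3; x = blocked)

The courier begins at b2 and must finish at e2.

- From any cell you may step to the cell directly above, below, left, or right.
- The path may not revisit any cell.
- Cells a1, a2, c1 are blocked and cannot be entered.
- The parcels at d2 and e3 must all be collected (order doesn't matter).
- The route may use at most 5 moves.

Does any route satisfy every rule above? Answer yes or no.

yes

One route that works: b2 → c2 → d2 → d3 → e3 → e2.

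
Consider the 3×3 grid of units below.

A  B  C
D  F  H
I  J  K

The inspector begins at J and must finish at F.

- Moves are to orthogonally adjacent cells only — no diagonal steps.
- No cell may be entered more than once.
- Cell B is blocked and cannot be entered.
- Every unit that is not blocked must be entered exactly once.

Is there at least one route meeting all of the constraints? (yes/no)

Cell A has only one open neighbour but is neither the start nor the goal, so a Hamiltonian route would have to both enter and leave it through the same neighbour — impossible without revisiting.

no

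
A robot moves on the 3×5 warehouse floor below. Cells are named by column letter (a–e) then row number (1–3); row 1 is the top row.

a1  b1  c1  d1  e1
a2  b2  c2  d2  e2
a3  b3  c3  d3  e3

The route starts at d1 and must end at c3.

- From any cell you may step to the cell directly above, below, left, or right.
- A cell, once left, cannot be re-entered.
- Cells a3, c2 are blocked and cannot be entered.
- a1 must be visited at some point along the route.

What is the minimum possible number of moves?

7

Any route passes through a1 somewhere between d1 and c3. Summing Manhattan distances along the two legs (d1 → a1 → c3) gives a lower bound of 3 + 4 = 7 moves.
A route of 7 moves achieves this: d1 → c1 → b1 → a1 → a2 → b2 → b3 → c3.
Since 7 matches the lower bound, it is optimal.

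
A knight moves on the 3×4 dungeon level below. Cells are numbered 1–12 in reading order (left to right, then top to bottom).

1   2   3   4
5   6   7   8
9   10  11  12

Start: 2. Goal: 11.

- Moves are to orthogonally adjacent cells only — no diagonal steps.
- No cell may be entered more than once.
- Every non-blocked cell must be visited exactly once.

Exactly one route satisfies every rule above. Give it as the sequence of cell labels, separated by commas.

Need to visit all 12 open cells exactly once, starting at 2 and ending at 11.
Cell 12 has only two open neighbours (8 and 11), so the path must pass straight through it: one of those is the cell it's entered from and the other is where it exits.
Route from 2: left to 1, 2× down (reaching 9), right to 10, up to 6, right to 7, up to 3, right to 4, 2× down (reaching 12), left to 11 — 11 moves in all.
Check: all 12 open cells covered.

2, 1, 5, 9, 10, 6, 7, 3, 4, 8, 12, 11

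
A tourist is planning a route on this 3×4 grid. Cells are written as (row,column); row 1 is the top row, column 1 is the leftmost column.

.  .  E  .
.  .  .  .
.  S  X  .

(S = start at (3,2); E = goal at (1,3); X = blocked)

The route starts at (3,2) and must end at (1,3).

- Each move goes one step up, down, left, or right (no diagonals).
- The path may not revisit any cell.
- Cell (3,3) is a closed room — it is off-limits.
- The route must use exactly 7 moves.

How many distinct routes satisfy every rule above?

Need simple routes of exactly 7 moves from (3,2) to (1,3) (Manhattan distance 3, so 2 moves are spent on a detour and 2 undoing it).
Enumerating: (3,2) (3,1) (2,1) (1,1) (1,2) (2,2) (2,3) (1,3) | (3,2) (3,1) (2,1) (2,2) (2,3) (2,4) (1,4) (1,3).
That gives 2 routes.

2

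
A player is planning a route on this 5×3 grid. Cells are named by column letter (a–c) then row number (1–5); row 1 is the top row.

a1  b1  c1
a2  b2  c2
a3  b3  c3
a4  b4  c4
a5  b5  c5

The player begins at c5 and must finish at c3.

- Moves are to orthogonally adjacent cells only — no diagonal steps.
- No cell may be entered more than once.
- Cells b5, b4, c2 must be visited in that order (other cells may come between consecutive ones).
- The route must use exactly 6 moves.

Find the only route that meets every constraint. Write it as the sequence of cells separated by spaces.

c5 b5 b4 b3 b2 c2 c3

The waypoints must appear in the order b5, b4, c2, with no cell reused.
Route from c5: left to b5, 3× up (reaching b2), right to c2, down to c3 — 6 moves in all.
Check: order respected (b5 at step 1, b4 at step 2, c2 at step 5); 6 moves as required.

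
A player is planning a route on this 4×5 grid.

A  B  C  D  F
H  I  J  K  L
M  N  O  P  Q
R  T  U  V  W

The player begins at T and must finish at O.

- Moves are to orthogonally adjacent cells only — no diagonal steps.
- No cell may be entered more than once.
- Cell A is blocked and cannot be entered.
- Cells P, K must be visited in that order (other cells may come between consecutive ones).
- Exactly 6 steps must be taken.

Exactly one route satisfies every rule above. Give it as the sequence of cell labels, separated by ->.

T -> U -> V -> P -> K -> J -> O

The waypoints must appear in the order P, K, with no cell reused.
Route from T: right 2 to V, up 2 to K, left 1 to J, down 1 to O — 6 moves in all.
Check: order respected (P at step 3, K at step 4); 6 moves as required.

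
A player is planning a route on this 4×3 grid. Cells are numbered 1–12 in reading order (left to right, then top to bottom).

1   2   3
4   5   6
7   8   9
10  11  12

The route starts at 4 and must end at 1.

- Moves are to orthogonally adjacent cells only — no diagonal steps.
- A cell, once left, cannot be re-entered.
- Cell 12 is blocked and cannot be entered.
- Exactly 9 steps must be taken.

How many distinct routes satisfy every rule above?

3

Need simple routes of exactly 9 moves from 4 to 1 (Manhattan distance 1, so 4 moves are spent on a detour and 4 undoing it).
Enumerating: 4 7 10 11 8 5 6 3 2 1 | 4 7 10 11 8 9 6 3 2 1 | 4 7 10 11 8 9 6 5 2 1.
That gives 3 routes.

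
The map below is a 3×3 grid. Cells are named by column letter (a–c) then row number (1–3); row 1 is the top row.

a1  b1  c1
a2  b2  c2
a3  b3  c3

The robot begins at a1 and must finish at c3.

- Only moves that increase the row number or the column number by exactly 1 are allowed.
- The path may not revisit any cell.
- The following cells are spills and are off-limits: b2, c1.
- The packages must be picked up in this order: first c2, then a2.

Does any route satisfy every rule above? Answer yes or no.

no

a2 lies to the left of c2, so going from c2 to a2 would need a leftward move — but moves only go right/down, so c2 cannot be visited before a2.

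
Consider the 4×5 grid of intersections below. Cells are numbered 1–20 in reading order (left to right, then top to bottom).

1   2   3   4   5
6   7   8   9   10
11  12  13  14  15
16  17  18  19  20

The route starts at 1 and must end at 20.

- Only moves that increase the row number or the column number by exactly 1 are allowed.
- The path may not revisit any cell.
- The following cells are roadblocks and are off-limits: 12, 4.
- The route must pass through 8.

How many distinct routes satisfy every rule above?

18

A right/down-only route from 1 to 20 makes exactly 3 down-moves and 4 right-moves in some order.
With no other constraints that would be C(7,3) = 35 routes.
Split at 8 and multiply the segment counts (each segment already excludes blocked cells): 1→8: 3; 8→20: 6; product = 18.
That gives 18 routes.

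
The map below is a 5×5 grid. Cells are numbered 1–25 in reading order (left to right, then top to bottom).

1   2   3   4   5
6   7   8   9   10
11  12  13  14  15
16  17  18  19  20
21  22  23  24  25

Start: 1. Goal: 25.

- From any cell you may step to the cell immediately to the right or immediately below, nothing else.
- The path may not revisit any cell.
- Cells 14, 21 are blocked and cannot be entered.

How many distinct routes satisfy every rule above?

A right/down-only route from 1 to 25 makes exactly 4 down-moves and 4 right-moves in some order.
With no other constraints that would be C(8,4) = 70 routes.
Subtract routes through each blocked cell (inclusion–exclusion for overlaps): − through 14: 30 − through 21: 1 → 39.
That gives 39 routes.

39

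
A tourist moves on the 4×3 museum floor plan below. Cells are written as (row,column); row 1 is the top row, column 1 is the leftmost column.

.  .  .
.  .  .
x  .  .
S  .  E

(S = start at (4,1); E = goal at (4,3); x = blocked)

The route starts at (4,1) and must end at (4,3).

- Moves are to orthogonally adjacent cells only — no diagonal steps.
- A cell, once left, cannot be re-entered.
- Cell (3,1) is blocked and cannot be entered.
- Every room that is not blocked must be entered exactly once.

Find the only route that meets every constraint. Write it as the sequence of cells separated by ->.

(4,1) -> (4,2) -> (3,2) -> (2,2) -> (2,1) -> (1,1) -> (1,2) -> (1,3) -> (2,3) -> (3,3) -> (4,3)

Need to visit all 11 open cells exactly once, starting at (4,1) and ending at (4,3).
Cell (2,1) has only two open neighbours ((1,1) and (2,2)), so the path must pass straight through it: one of those is the cell it's entered from and the other is where it exits.
Route from (4,1): right 1 to (4,2), up 2 to (2,2), left 1 to (2,1), up 1 to (1,1), right 2 to (1,3), down 3 to (4,3) — 10 moves in all.
Check: all 11 open cells covered.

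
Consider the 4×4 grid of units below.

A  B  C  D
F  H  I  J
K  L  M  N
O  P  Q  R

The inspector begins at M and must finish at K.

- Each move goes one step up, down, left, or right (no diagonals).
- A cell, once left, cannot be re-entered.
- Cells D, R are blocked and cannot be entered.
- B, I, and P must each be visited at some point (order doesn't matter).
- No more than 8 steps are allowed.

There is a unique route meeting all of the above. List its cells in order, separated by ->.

Any route must reach B, I, and P and still end at K within 8 moves, so the order of the required stops is forced.
Route from M: 2× up (reaching C), left to B, 3× down (reaching P), left to O, up to K — 8 moves in all.
Check: all required cells visited; 8 ≤ 8 moves.

M -> I -> C -> B -> H -> L -> P -> O -> K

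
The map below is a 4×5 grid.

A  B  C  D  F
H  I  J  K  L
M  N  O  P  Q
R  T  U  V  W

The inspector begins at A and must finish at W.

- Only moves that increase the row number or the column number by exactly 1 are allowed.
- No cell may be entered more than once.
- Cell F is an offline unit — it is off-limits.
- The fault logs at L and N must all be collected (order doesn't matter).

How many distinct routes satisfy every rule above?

0

A right/down-only route from A to W makes exactly 3 down-moves and 4 right-moves in some order.
With no other constraints that would be C(7,3) = 35 routes.
N is below but to the left of L: going L → N would need a leftward move and N → L an upward move, so no right/down-only route can visit both required cells.
No route satisfies every constraint, so the count is 0.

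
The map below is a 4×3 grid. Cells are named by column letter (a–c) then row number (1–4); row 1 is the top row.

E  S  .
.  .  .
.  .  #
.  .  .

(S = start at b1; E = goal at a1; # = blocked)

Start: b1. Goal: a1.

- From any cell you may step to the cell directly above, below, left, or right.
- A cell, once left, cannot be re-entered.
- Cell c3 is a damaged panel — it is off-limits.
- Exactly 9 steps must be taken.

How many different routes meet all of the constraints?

Need simple routes of exactly 9 moves from b1 to a1 (Manhattan distance 1, so 4 moves are spent on a detour and 4 undoing it).
Enumerating: b1 c1 c2 b2 b3 b4 a4 a3 a2 a1.
That gives 1 route.

1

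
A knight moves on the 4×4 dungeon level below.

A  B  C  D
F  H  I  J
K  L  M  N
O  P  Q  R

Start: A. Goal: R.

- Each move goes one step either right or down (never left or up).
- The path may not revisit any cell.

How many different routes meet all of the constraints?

A right/down-only route from A to R makes exactly 3 down-moves and 3 right-moves in some order.
With no other constraints that would be C(6,3) = 20 routes.
That gives 20 routes.

20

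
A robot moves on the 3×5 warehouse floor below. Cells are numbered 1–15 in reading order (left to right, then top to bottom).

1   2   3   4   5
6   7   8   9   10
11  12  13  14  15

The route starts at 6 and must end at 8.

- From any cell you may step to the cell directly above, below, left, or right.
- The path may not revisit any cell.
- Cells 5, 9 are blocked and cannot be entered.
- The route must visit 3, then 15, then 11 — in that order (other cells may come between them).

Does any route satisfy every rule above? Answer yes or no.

no

Even ignoring the required order, no revisit-free route from 6 to 8 manages to pass through all of 3, 15, and 11: branching out from 6, every path either misses one of them or, having collected them, can no longer reach 8 without re-entering a cell.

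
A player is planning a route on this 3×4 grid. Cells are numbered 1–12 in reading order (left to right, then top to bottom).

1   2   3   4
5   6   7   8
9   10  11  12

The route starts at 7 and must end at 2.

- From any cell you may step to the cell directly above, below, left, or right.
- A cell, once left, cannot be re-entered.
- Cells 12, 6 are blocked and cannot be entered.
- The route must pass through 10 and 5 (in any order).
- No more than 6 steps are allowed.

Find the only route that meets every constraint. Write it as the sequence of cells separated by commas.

The budget equals the shortest possible length, so every move has to be on a shortest route through the required cells.
Route from 7: down to 11, 2× left (reaching 9), 2× up (reaching 1), right to 2 — 6 moves in all.
Check: all required cells visited; 6 ≤ 6 moves.

7, 11, 10, 9, 5, 1, 2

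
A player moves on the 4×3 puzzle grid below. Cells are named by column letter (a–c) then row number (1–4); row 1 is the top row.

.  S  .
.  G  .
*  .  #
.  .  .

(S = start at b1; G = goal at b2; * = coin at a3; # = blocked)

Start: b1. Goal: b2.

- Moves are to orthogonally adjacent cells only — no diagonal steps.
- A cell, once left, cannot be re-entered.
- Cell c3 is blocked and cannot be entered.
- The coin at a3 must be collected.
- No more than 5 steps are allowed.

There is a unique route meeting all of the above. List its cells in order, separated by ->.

b1 -> a1 -> a2 -> a3 -> b3 -> b2

Any route must reach a3 and still end at b2 within 5 moves, so the order of the required stops is forced.
Route from b1: left 1 to a1, down 2 to a3, right 1 to b3, up 1 to b2 — 5 moves in all.
Check: all required cells visited; 5 ≤ 5 moves.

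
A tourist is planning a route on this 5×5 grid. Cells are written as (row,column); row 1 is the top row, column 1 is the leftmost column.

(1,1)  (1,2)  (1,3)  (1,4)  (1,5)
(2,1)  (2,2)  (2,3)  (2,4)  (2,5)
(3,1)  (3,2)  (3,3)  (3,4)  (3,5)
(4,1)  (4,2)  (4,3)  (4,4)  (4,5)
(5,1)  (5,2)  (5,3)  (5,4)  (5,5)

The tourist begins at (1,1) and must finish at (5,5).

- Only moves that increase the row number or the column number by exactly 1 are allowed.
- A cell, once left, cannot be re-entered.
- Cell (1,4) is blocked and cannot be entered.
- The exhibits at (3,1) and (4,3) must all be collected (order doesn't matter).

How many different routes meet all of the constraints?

9

A right/down-only route from (1,1) to (5,5) makes exactly 4 down-moves and 4 right-moves in some order.
With no other constraints that would be C(8,4) = 70 routes.
A monotone route can only reach the required cells in the order (3,1), (4,3), so split there and multiply the segment counts (each segment already excludes blocked cells): (1,1)→(3,1): 1; (3,1)→(4,3): 3; (4,3)→(5,5): 3; product = 9.
That gives 9 routes.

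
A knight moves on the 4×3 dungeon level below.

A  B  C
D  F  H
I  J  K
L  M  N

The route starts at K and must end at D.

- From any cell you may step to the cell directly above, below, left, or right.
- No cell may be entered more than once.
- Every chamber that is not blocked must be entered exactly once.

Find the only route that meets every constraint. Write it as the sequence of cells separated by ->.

Need to visit all 12 open cells exactly once, starting at K and ending at D.
Cell C has only two open neighbours (H and B), so the path must pass straight through it: one of those is the cell it's entered from and the other is where it exits.
Route from K: down to N, 2× left (reaching L), up to I, right to J, up to F, right to H, up to C, 2× left (reaching A), down to D — 11 moves in all.
Check: all 12 open cells covered.

K -> N -> M -> L -> I -> J -> F -> H -> C -> B -> A -> D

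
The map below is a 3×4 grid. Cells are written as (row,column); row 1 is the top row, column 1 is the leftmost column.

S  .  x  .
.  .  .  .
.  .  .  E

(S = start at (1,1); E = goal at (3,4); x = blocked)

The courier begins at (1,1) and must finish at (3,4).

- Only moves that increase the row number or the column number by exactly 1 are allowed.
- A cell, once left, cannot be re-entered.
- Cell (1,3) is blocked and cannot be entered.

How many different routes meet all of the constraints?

7

A right/down-only route from (1,1) to (3,4) makes exactly 2 down-moves and 3 right-moves in some order.
With no other constraints that would be C(5,2) = 10 routes.
Subtract routes through each blocked cell (inclusion–exclusion for overlaps): − through (1,3): 3 → 7.
That gives 7 routes.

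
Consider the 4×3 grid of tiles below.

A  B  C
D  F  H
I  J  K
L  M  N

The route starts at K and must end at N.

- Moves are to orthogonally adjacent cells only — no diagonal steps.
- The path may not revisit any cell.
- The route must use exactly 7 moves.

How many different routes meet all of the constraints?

5

Need simple routes of exactly 7 moves from K to N (Manhattan distance 1, so 3 moves are spent on a detour and 3 undoing it).
Enumerating: K H C B F J M N | K H F J I L M N | K H F D I L M N | K H F D I J M N | K J F D I L M N.
That gives 5 routes.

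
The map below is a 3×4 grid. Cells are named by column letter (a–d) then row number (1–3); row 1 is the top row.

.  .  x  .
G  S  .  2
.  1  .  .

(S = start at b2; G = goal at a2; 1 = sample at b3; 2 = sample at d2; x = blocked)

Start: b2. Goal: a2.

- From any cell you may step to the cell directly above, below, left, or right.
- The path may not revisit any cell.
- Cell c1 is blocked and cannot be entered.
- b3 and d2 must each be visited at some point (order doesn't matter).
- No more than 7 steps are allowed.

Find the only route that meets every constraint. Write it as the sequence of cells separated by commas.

The budget equals the shortest possible length, so every move has to be on a shortest route through the required cells.
Route from b2: right 2 to d2, down 1 to d3, left 3 to a3, up 1 to a2 — 7 moves in all.
Check: all required cells visited; 7 ≤ 7 moves.

b2, c2, d2, d3, c3, b3, a3, a2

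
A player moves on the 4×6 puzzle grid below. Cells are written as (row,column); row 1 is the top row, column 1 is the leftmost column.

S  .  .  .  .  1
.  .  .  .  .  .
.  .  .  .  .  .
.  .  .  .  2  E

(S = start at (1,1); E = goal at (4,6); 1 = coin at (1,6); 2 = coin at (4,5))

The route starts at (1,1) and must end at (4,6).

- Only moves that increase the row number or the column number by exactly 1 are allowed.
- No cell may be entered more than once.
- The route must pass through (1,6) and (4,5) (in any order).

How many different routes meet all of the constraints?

0

A right/down-only route from (1,1) to (4,6) makes exactly 3 down-moves and 5 right-moves in some order.
With no other constraints that would be C(8,3) = 56 routes.
(4,5) is below but to the left of (1,6): going (1,6) → (4,5) would need a leftward move and (4,5) → (1,6) an upward move, so no right/down-only route can visit both required cells.
No route satisfies every constraint, so the count is 0.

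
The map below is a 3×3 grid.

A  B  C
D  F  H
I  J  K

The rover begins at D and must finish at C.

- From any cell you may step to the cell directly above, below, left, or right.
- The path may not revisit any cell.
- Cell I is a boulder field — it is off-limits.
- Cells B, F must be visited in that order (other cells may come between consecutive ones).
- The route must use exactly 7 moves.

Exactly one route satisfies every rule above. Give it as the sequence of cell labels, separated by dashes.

The waypoints must appear in the order B, F, with no cell reused.
Route from D: up to A, right to B, 2× down (reaching J), right to K, 2× up (reaching C) — 7 moves in all.
Check: order respected (B at step 2, F at step 3); 7 moves as required.

D - A - B - F - J - K - H - C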